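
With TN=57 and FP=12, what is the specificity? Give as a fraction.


Specificity = TN / (TN + FP) = 57 / 69 = 19/23.

19/23


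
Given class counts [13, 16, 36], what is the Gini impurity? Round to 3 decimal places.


Total = 65. Proportions: 13/65, 16/65, 36/65. sum(p_i^2) = 0.4073. Gini = 1 - 0.4073 = 0.5927, which rounds to 0.593.

0.593


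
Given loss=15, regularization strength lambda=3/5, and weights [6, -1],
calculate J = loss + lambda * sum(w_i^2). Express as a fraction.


L2 sq norm = sum(w^2) = 37. J = 15 + 3/5 * 37 = 186/5.

186/5


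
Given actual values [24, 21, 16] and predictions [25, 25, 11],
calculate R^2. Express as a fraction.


Mean(y) = 61/3. SS_res = 42. SS_tot = 98/3. R^2 = 1 - 42/(98/3) = -2/7.

-2/7


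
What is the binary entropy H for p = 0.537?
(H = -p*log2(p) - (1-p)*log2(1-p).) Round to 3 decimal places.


H = -0.537*log2(0.537) - 0.463*log2(0.463) = 0.996.

0.996


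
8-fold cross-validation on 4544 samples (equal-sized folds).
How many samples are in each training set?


Each validation fold has 4544/8 = 568 samples. Training set = 4544 - 568 = 3976.

3976


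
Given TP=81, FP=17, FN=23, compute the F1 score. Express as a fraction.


Precision = 81/98 = 81/98. Recall = 81/104 = 81/104. F1 = 2*P*R/(P+R) = 81/101.

81/101


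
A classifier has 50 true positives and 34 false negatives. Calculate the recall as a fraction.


Recall = TP / (TP + FN) = 50 / 84 = 25/42.

25/42


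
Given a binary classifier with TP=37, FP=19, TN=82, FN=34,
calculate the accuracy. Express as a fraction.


Accuracy = (TP + TN) / (TP + TN + FP + FN) = (37 + 82) / 172 = 119/172.

119/172


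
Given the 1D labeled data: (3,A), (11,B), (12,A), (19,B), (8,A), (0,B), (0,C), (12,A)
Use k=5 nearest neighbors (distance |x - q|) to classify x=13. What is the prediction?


Distances: |3-13|=10, |11-13|=2, |12-13|=1, |19-13|=6, |8-13|=5, |0-13|=13, |0-13|=13, |12-13|=1. 5 nearest: (12,A), (12,A), (11,B), (8,A), (19,B). Counts: {'A': 3, 'B': 2}. Majority class: A.

A


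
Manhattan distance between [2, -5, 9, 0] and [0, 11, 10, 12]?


d = sum of absolute differences: |2-0|=2 + |-5-11|=16 + |9-10|=1 + |0-12|=12 = 31.

31


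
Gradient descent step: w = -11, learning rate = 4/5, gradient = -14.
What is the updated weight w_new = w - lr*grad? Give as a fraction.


w_new = -11 - 4/5 * -14 = -11 - -56/5 = 1/5.

1/5


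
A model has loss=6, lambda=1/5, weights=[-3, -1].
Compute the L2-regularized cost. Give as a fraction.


L2 sq norm = sum(w^2) = 10. J = 6 + 1/5 * 10 = 8.

8


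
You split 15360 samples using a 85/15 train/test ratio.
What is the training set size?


Test set = 15360 * 15% = 2304. Training set = 15360 - 2304 = 13056.

13056


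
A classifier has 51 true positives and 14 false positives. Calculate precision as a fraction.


Precision = TP / (TP + FP) = 51 / 65 = 51/65.

51/65


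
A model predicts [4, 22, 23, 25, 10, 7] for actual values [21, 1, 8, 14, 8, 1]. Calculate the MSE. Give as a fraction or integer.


MSE = (1/6) * ((21-4)^2=289 + (1-22)^2=441 + (8-23)^2=225 + (14-25)^2=121 + (8-10)^2=4 + (1-7)^2=36). Sum = 1116. MSE = 186.

186


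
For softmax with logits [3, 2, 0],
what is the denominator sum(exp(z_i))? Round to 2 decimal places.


Denom = e^3=20.0855 + e^2=7.3891 + e^0=1.0000. Sum = 28.4746, which rounds to 28.47.

28.47


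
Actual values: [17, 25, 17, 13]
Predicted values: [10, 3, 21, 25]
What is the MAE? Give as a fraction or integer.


MAE = (1/4) * (|17-10|=7 + |25-3|=22 + |17-21|=4 + |13-25|=12). Sum = 45. MAE = 45/4.

45/4


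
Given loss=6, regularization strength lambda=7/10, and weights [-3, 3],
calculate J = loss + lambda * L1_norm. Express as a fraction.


L1 norm = sum(|w|) = 6. J = 6 + 7/10 * 6 = 51/5.

51/5


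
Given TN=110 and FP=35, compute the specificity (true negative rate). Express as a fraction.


Specificity = TN / (TN + FP) = 110 / 145 = 22/29.

22/29


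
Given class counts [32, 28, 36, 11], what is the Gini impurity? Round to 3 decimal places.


Total = 107. Proportions: 32/107, 28/107, 36/107, 11/107. sum(p_i^2) = 0.2817. Gini = 1 - 0.2817 = 0.7183, which rounds to 0.718.

0.718


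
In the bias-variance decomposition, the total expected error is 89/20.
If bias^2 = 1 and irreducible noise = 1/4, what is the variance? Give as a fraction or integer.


Total error = bias^2 + variance + irreducible noise. So variance = 89/20 - 1 - 1/4 = 16/5.

16/5


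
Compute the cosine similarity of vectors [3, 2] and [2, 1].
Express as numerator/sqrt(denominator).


dot = 8. |a|^2 = 13, |b|^2 = 5. cos = 8/sqrt(65).

8/sqrt(65)


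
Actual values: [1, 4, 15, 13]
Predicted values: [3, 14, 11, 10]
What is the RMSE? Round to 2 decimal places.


MSE = 32.2500. RMSE = sqrt(32.2500) = 5.68.

5.68


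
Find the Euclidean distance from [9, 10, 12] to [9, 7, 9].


d = sqrt(sum of squared differences). (9-9)^2=0, (10-7)^2=9, (12-9)^2=9. Sum = 18.

sqrt(18)


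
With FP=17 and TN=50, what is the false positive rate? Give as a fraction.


FPR = FP / (FP + TN) = 17 / 67 = 17/67.

17/67


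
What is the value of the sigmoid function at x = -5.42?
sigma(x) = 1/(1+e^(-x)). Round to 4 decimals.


sigma(-5.42) = 1/(1+e^(5.42)) = 1/(1+225.879123) = 1/226.879123 = 0.0044.

0.0044


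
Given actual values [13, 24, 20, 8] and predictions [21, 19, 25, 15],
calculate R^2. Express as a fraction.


Mean(y) = 65/4. SS_res = 163. SS_tot = 611/4. R^2 = 1 - 163/(611/4) = -41/611.

-41/611


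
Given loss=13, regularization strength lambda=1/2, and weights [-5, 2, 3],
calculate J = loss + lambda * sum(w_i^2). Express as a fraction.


L2 sq norm = sum(w^2) = 38. J = 13 + 1/2 * 38 = 32.

32


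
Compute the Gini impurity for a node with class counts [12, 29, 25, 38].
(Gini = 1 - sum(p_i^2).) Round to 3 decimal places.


Total = 104. Proportions: 12/104, 29/104, 25/104, 38/104. sum(p_i^2) = 0.2824. Gini = 1 - 0.2824 = 0.7176, which rounds to 0.718.

0.718


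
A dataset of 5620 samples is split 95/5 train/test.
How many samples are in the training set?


Test set = 5620 * 5% = 281. Training set = 5620 - 281 = 5339.

5339


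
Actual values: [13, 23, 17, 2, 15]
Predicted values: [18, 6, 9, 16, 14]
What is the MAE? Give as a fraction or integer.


MAE = (1/5) * (|13-18|=5 + |23-6|=17 + |17-9|=8 + |2-16|=14 + |15-14|=1). Sum = 45. MAE = 9.

9


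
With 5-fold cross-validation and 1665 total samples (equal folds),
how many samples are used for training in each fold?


Each validation fold has 1665/5 = 333 samples. Training set = 1665 - 333 = 1332.

1332


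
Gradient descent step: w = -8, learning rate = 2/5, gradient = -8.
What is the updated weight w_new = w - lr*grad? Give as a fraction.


w_new = -8 - 2/5 * -8 = -8 - -16/5 = -24/5.

-24/5


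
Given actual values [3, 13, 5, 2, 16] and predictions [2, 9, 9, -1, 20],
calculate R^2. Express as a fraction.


Mean(y) = 39/5. SS_res = 58. SS_tot = 794/5. R^2 = 1 - 58/(794/5) = 252/397.

252/397


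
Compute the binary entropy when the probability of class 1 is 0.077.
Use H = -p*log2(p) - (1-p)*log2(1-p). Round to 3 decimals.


H = -0.077*log2(0.077) - 0.923*log2(0.923) = 0.392.

0.392


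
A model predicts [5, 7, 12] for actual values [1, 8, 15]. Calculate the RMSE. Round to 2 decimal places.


MSE = 8.6667. RMSE = sqrt(8.6667) = 2.94.

2.94


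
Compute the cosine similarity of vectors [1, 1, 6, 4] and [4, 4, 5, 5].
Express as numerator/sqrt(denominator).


dot = 58. |a|^2 = 54, |b|^2 = 82. cos = 58/sqrt(4428).

58/sqrt(4428)


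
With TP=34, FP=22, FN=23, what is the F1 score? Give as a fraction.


Precision = 34/56 = 17/28. Recall = 34/57 = 34/57. F1 = 2*P*R/(P+R) = 68/113.

68/113


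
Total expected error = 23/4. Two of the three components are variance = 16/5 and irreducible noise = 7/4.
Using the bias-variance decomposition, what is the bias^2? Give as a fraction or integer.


Total error = bias^2 + variance + irreducible noise. So bias^2 = 23/4 - 16/5 - 7/4 = 4/5.

4/5


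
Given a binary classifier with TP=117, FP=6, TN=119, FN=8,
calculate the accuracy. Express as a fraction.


Accuracy = (TP + TN) / (TP + TN + FP + FN) = (117 + 119) / 250 = 118/125.

118/125


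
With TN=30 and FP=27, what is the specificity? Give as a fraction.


Specificity = TN / (TN + FP) = 30 / 57 = 10/19.

10/19


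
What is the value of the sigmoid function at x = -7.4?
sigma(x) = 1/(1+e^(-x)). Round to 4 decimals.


sigma(-7.4) = 1/(1+e^(7.4)) = 1/(1+1635.984430) = 1/1636.984430 = 0.0006.

0.0006


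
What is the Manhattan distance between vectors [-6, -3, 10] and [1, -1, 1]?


d = sum of absolute differences: |-6-1|=7 + |-3--1|=2 + |10-1|=9 = 18.

18


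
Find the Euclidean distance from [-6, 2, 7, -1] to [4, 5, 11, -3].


d = sqrt(sum of squared differences). (-6-4)^2=100, (2-5)^2=9, (7-11)^2=16, (-1--3)^2=4. Sum = 129.

sqrt(129)


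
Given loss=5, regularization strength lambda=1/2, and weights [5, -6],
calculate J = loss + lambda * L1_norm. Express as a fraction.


L1 norm = sum(|w|) = 11. J = 5 + 1/2 * 11 = 21/2.

21/2


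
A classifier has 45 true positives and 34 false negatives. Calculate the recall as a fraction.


Recall = TP / (TP + FN) = 45 / 79 = 45/79.

45/79


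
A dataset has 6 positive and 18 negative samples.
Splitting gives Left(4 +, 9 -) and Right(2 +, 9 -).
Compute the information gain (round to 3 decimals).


H(parent) = 0.8113. H(left) = 0.8905, H(right) = 0.6840. Weighted = (13/24)*0.8905 + (11/24)*0.6840 = 0.7959. IG = 0.8113 - 0.7959 = 0.0154, which rounds to 0.015.

0.015


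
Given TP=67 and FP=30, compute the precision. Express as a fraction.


Precision = TP / (TP + FP) = 67 / 97 = 67/97.

67/97


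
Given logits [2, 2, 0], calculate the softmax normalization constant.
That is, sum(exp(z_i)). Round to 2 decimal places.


Denom = e^2=7.3891 + e^2=7.3891 + e^0=1.0000. Sum = 15.7782, which rounds to 15.78.

15.78


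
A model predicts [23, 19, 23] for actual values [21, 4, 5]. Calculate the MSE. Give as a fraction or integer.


MSE = (1/3) * ((21-23)^2=4 + (4-19)^2=225 + (5-23)^2=324). Sum = 553. MSE = 553/3.

553/3


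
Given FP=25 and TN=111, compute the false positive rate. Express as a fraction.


FPR = FP / (FP + TN) = 25 / 136 = 25/136.

25/136


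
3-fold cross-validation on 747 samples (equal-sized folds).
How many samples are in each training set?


Each validation fold has 747/3 = 249 samples. Training set = 747 - 249 = 498.

498


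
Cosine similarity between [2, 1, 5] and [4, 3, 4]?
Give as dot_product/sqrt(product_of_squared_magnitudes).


dot = 31. |a|^2 = 30, |b|^2 = 41. cos = 31/sqrt(1230).

31/sqrt(1230)


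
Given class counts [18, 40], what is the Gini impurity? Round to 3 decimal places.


Total = 58. Proportions: 18/58, 40/58. sum(p_i^2) = 0.5719. Gini = 1 - 0.5719 = 0.4281, which rounds to 0.428.

0.428


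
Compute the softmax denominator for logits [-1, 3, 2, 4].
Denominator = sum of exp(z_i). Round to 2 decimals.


Denom = e^-1=0.3679 + e^3=20.0855 + e^2=7.3891 + e^4=54.5982. Sum = 82.4407, which rounds to 82.44.

82.44


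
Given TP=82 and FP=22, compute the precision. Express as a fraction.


Precision = TP / (TP + FP) = 82 / 104 = 41/52.

41/52


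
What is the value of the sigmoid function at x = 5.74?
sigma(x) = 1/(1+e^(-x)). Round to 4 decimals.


sigma(5.74) = 1/(1+e^(-5.74)) = 1/(1+0.003215) = 1/1.003215 = 0.9968.

0.9968


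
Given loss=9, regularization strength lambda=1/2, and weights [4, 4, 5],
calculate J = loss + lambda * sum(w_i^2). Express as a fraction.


L2 sq norm = sum(w^2) = 57. J = 9 + 1/2 * 57 = 75/2.

75/2


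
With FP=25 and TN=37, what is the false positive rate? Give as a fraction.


FPR = FP / (FP + TN) = 25 / 62 = 25/62.

25/62


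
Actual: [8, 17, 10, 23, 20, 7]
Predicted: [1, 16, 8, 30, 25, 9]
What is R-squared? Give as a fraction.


Mean(y) = 85/6. SS_res = 132. SS_tot = 1361/6. R^2 = 1 - 132/(1361/6) = 569/1361.

569/1361


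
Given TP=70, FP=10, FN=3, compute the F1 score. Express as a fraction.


Precision = 70/80 = 7/8. Recall = 70/73 = 70/73. F1 = 2*P*R/(P+R) = 140/153.

140/153


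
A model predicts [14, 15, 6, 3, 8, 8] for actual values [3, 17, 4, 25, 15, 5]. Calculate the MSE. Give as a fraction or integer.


MSE = (1/6) * ((3-14)^2=121 + (17-15)^2=4 + (4-6)^2=4 + (25-3)^2=484 + (15-8)^2=49 + (5-8)^2=9). Sum = 671. MSE = 671/6.

671/6


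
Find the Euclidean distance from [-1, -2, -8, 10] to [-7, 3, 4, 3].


d = sqrt(sum of squared differences). (-1--7)^2=36, (-2-3)^2=25, (-8-4)^2=144, (10-3)^2=49. Sum = 254.

sqrt(254)


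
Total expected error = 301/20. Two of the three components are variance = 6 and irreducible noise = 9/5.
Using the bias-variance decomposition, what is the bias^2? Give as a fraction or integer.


Total error = bias^2 + variance + irreducible noise. So bias^2 = 301/20 - 6 - 9/5 = 29/4.

29/4


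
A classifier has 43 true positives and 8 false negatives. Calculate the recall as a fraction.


Recall = TP / (TP + FN) = 43 / 51 = 43/51.

43/51


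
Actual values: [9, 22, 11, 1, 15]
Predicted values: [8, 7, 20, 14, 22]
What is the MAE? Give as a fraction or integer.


MAE = (1/5) * (|9-8|=1 + |22-7|=15 + |11-20|=9 + |1-14|=13 + |15-22|=7). Sum = 45. MAE = 9.

9


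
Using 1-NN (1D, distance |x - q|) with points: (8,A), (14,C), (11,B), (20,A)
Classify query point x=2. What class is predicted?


Distances: |8-2|=6, |14-2|=12, |11-2|=9, |20-2|=18. 1 nearest: (8,A). Counts: {'A': 1}. Majority class: A.

A


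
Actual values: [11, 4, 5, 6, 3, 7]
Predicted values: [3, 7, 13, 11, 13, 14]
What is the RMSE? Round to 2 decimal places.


MSE = 51.8333. RMSE = sqrt(51.8333) = 7.20.

7.20


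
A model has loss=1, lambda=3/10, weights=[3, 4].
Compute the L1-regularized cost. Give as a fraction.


L1 norm = sum(|w|) = 7. J = 1 + 3/10 * 7 = 31/10.

31/10


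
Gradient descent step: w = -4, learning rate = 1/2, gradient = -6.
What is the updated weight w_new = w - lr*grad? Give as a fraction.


w_new = -4 - 1/2 * -6 = -4 - -3 = -1.

-1


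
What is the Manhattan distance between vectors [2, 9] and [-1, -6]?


d = sum of absolute differences: |2--1|=3 + |9--6|=15 = 18.

18


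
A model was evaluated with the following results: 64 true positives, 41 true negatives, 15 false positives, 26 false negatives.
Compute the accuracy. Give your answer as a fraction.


Accuracy = (TP + TN) / (TP + TN + FP + FN) = (64 + 41) / 146 = 105/146.

105/146


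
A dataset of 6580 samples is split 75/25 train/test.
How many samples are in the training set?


Test set = 6580 * 25% = 1645. Training set = 6580 - 1645 = 4935.

4935


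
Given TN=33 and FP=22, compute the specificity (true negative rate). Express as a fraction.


Specificity = TN / (TN + FP) = 33 / 55 = 3/5.

3/5


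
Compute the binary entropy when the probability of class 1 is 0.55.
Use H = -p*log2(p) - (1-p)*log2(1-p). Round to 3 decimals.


H = -0.55*log2(0.55) - 0.45*log2(0.45) = 0.993.

0.993


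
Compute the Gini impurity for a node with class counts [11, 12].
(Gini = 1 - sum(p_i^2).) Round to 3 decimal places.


Total = 23. Proportions: 11/23, 12/23. sum(p_i^2) = 0.5009. Gini = 1 - 0.5009 = 0.4991, which rounds to 0.499.

0.499


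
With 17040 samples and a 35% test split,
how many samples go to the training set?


Test set = 17040 * 35% = 5964. Training set = 17040 - 5964 = 11076.

11076


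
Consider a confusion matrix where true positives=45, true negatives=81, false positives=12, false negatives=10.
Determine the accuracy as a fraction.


Accuracy = (TP + TN) / (TP + TN + FP + FN) = (45 + 81) / 148 = 63/74.

63/74


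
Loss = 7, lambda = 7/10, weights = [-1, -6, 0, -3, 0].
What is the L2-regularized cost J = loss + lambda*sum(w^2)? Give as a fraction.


L2 sq norm = sum(w^2) = 46. J = 7 + 7/10 * 46 = 196/5.

196/5


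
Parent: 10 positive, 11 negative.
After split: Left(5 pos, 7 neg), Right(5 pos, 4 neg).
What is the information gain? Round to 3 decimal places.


H(parent) = 0.9984. H(left) = 0.9799, H(right) = 0.9911. Weighted = (12/21)*0.9799 + (9/21)*0.9911 = 0.9847. IG = 0.9984 - 0.9847 = 0.0137, which rounds to 0.014.

0.014


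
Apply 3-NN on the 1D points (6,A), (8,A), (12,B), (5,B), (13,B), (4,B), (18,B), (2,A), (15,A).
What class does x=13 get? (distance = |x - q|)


Distances: |6-13|=7, |8-13|=5, |12-13|=1, |5-13|=8, |13-13|=0, |4-13|=9, |18-13|=5, |2-13|=11, |15-13|=2. 3 nearest: (13,B), (12,B), (15,A). Counts: {'B': 2, 'A': 1}. Majority class: B.

B


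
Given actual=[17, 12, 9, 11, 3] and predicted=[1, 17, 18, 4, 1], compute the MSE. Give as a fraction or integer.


MSE = (1/5) * ((17-1)^2=256 + (12-17)^2=25 + (9-18)^2=81 + (11-4)^2=49 + (3-1)^2=4). Sum = 415. MSE = 83.

83


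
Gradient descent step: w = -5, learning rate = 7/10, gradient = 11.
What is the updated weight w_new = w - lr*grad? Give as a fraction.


w_new = -5 - 7/10 * 11 = -5 - 77/10 = -127/10.

-127/10


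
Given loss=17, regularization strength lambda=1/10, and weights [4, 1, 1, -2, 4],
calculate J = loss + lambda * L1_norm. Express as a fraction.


L1 norm = sum(|w|) = 12. J = 17 + 1/10 * 12 = 91/5.

91/5


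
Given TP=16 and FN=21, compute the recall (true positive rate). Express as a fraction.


Recall = TP / (TP + FN) = 16 / 37 = 16/37.

16/37


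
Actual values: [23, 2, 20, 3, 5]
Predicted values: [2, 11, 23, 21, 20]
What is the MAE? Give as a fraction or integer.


MAE = (1/5) * (|23-2|=21 + |2-11|=9 + |20-23|=3 + |3-21|=18 + |5-20|=15). Sum = 66. MAE = 66/5.

66/5


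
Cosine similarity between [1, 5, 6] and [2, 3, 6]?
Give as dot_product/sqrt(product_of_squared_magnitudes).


dot = 53. |a|^2 = 62, |b|^2 = 49. cos = 53/sqrt(3038).

53/sqrt(3038)


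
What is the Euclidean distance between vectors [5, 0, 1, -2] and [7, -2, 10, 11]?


d = sqrt(sum of squared differences). (5-7)^2=4, (0--2)^2=4, (1-10)^2=81, (-2-11)^2=169. Sum = 258.

sqrt(258)


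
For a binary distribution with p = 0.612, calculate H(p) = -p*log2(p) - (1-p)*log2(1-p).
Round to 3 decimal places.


H = -0.612*log2(0.612) - 0.388*log2(0.388) = 0.963.

0.963


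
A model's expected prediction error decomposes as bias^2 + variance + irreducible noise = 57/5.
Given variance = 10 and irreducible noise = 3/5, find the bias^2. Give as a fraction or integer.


Total error = bias^2 + variance + irreducible noise. So bias^2 = 57/5 - 10 - 3/5 = 4/5.

4/5


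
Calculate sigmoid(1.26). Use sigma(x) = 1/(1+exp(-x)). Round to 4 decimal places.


sigma(1.26) = 1/(1+e^(-1.26)) = 1/(1+0.283654) = 1/1.283654 = 0.7790.

0.7790


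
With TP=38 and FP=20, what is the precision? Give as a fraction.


Precision = TP / (TP + FP) = 38 / 58 = 19/29.

19/29


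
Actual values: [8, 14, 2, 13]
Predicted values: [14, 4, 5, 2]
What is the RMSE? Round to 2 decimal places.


MSE = 66.5000. RMSE = sqrt(66.5000) = 8.15.

8.15


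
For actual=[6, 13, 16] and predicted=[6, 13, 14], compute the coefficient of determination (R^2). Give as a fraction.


Mean(y) = 35/3. SS_res = 4. SS_tot = 158/3. R^2 = 1 - 4/(158/3) = 73/79.

73/79


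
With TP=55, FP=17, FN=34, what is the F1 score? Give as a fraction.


Precision = 55/72 = 55/72. Recall = 55/89 = 55/89. F1 = 2*P*R/(P+R) = 110/161.

110/161


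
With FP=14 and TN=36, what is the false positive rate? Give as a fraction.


FPR = FP / (FP + TN) = 14 / 50 = 7/25.

7/25


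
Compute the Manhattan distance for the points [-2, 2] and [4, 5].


d = sum of absolute differences: |-2-4|=6 + |2-5|=3 = 9.

9


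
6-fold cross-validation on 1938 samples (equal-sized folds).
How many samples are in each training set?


Each validation fold has 1938/6 = 323 samples. Training set = 1938 - 323 = 1615.

1615


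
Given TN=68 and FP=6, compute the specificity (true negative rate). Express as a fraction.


Specificity = TN / (TN + FP) = 68 / 74 = 34/37.

34/37


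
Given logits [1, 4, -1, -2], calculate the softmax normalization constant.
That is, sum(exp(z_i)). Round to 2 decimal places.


Denom = e^1=2.7183 + e^4=54.5982 + e^-1=0.3679 + e^-2=0.1353. Sum = 57.8197, which rounds to 57.82.

57.82


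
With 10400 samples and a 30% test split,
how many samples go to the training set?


Test set = 10400 * 30% = 3120. Training set = 10400 - 3120 = 7280.

7280


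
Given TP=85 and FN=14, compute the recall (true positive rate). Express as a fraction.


Recall = TP / (TP + FN) = 85 / 99 = 85/99.

85/99


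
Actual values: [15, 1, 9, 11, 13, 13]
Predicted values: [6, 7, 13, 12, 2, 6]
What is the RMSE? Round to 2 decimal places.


MSE = 50.6667. RMSE = sqrt(50.6667) = 7.12.

7.12


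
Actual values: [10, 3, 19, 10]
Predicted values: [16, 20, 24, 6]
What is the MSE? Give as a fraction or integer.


MSE = (1/4) * ((10-16)^2=36 + (3-20)^2=289 + (19-24)^2=25 + (10-6)^2=16). Sum = 366. MSE = 183/2.

183/2


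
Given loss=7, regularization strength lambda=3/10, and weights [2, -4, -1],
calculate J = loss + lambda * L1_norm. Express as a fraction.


L1 norm = sum(|w|) = 7. J = 7 + 3/10 * 7 = 91/10.

91/10


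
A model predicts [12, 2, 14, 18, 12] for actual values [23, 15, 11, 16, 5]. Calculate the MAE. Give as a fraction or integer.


MAE = (1/5) * (|23-12|=11 + |15-2|=13 + |11-14|=3 + |16-18|=2 + |5-12|=7). Sum = 36. MAE = 36/5.

36/5


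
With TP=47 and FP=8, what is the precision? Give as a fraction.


Precision = TP / (TP + FP) = 47 / 55 = 47/55.

47/55


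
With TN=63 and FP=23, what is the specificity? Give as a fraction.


Specificity = TN / (TN + FP) = 63 / 86 = 63/86.

63/86


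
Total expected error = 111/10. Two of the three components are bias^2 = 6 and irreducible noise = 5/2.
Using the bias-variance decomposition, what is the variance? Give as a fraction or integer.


Total error = bias^2 + variance + irreducible noise. So variance = 111/10 - 6 - 5/2 = 13/5.

13/5


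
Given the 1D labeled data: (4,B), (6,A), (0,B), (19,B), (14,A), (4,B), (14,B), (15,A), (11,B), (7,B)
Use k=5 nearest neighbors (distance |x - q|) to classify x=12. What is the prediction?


Distances: |4-12|=8, |6-12|=6, |0-12|=12, |19-12|=7, |14-12|=2, |4-12|=8, |14-12|=2, |15-12|=3, |11-12|=1, |7-12|=5. 5 nearest: (11,B), (14,A), (14,B), (15,A), (7,B). Counts: {'B': 3, 'A': 2}. Majority class: B.

B


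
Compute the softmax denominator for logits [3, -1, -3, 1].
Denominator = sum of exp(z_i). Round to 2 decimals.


Denom = e^3=20.0855 + e^-1=0.3679 + e^-3=0.0498 + e^1=2.7183. Sum = 23.2215, which rounds to 23.22.

23.22


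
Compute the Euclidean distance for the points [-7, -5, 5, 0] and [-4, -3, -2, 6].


d = sqrt(sum of squared differences). (-7--4)^2=9, (-5--3)^2=4, (5--2)^2=49, (0-6)^2=36. Sum = 98.

sqrt(98)


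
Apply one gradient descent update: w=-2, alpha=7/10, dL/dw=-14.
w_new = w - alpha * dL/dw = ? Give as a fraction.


w_new = -2 - 7/10 * -14 = -2 - -49/5 = 39/5.

39/5


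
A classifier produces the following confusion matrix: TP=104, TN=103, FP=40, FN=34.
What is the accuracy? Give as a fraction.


Accuracy = (TP + TN) / (TP + TN + FP + FN) = (104 + 103) / 281 = 207/281.

207/281


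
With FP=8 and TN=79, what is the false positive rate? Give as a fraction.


FPR = FP / (FP + TN) = 8 / 87 = 8/87.

8/87


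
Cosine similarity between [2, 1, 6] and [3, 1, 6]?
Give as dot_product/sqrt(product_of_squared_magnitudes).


dot = 43. |a|^2 = 41, |b|^2 = 46. cos = 43/sqrt(1886).

43/sqrt(1886)


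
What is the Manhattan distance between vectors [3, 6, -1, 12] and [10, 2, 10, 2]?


d = sum of absolute differences: |3-10|=7 + |6-2|=4 + |-1-10|=11 + |12-2|=10 = 32.

32


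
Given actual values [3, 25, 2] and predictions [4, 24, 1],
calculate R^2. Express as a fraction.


Mean(y) = 10. SS_res = 3. SS_tot = 338. R^2 = 1 - 3/(338) = 335/338.

335/338


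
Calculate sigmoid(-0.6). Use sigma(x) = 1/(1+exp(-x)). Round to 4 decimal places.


sigma(-0.6) = 1/(1+e^(0.6)) = 1/(1+1.822119) = 1/2.822119 = 0.3543.

0.3543


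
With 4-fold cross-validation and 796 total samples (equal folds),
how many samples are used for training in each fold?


Each validation fold has 796/4 = 199 samples. Training set = 796 - 199 = 597.

597


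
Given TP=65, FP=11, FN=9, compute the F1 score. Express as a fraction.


Precision = 65/76 = 65/76. Recall = 65/74 = 65/74. F1 = 2*P*R/(P+R) = 13/15.

13/15


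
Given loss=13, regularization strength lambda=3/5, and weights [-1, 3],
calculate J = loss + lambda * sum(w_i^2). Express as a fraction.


L2 sq norm = sum(w^2) = 10. J = 13 + 3/5 * 10 = 19.

19


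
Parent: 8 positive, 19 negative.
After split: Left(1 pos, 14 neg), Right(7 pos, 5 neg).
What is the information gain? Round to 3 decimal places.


H(parent) = 0.8767. H(left) = 0.3534, H(right) = 0.9799. Weighted = (15/27)*0.3534 + (12/27)*0.9799 = 0.6318. IG = 0.8767 - 0.6318 = 0.2449, which rounds to 0.245.

0.245


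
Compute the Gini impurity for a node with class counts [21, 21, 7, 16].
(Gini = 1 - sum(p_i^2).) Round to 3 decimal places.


Total = 65. Proportions: 21/65, 21/65, 7/65, 16/65. sum(p_i^2) = 0.2809. Gini = 1 - 0.2809 = 0.7191, which rounds to 0.719.

0.719


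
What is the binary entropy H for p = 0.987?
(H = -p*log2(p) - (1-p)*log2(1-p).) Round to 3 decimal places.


H = -0.987*log2(0.987) - 0.013*log2(0.013) = 0.100.

0.100


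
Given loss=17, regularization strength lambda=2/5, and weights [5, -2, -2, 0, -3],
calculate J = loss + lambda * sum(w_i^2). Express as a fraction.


L2 sq norm = sum(w^2) = 42. J = 17 + 2/5 * 42 = 169/5.

169/5


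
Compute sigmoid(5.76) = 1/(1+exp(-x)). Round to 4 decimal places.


sigma(5.76) = 1/(1+e^(-5.76)) = 1/(1+0.003151) = 1/1.003151 = 0.9969.

0.9969


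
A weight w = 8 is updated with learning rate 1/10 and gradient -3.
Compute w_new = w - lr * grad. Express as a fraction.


w_new = 8 - 1/10 * -3 = 8 - -3/10 = 83/10.

83/10


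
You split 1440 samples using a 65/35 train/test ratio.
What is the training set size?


Test set = 1440 * 35% = 504. Training set = 1440 - 504 = 936.

936


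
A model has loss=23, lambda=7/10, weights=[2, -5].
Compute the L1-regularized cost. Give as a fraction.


L1 norm = sum(|w|) = 7. J = 23 + 7/10 * 7 = 279/10.

279/10


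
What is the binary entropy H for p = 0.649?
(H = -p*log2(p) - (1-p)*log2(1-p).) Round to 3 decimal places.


H = -0.649*log2(0.649) - 0.351*log2(0.351) = 0.935.

0.935


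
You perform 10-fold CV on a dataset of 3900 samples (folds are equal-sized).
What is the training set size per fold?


Each validation fold has 3900/10 = 390 samples. Training set = 3900 - 390 = 3510.

3510


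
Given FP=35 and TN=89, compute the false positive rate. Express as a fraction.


FPR = FP / (FP + TN) = 35 / 124 = 35/124.

35/124


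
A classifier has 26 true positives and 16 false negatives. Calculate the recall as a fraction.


Recall = TP / (TP + FN) = 26 / 42 = 13/21.

13/21


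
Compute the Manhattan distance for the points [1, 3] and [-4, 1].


d = sum of absolute differences: |1--4|=5 + |3-1|=2 = 7.

7


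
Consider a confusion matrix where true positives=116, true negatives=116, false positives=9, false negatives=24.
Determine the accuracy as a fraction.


Accuracy = (TP + TN) / (TP + TN + FP + FN) = (116 + 116) / 265 = 232/265.

232/265


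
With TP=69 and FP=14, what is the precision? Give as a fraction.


Precision = TP / (TP + FP) = 69 / 83 = 69/83.

69/83


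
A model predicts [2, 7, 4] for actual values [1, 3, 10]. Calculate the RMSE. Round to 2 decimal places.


MSE = 17.6667. RMSE = sqrt(17.6667) = 4.20.

4.20


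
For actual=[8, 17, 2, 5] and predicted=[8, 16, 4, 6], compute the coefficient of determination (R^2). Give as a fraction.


Mean(y) = 8. SS_res = 6. SS_tot = 126. R^2 = 1 - 6/(126) = 20/21.

20/21


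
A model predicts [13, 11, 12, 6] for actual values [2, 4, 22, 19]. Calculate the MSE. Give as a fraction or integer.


MSE = (1/4) * ((2-13)^2=121 + (4-11)^2=49 + (22-12)^2=100 + (19-6)^2=169). Sum = 439. MSE = 439/4.

439/4


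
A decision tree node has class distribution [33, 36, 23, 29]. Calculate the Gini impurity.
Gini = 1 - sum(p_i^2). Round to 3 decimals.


Total = 121. Proportions: 33/121, 36/121, 23/121, 29/121. sum(p_i^2) = 0.2565. Gini = 1 - 0.2565 = 0.7435, which rounds to 0.744.

0.744


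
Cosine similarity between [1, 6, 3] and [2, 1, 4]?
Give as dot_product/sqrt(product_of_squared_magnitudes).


dot = 20. |a|^2 = 46, |b|^2 = 21. cos = 20/sqrt(966).

20/sqrt(966)


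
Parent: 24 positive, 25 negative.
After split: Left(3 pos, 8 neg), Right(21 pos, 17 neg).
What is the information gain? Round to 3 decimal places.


H(parent) = 0.9997. H(left) = 0.8454, H(right) = 0.9920. Weighted = (11/49)*0.8454 + (38/49)*0.9920 = 0.9591. IG = 0.9997 - 0.9591 = 0.0406, which rounds to 0.041.

0.041


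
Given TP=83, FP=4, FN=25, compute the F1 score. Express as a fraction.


Precision = 83/87 = 83/87. Recall = 83/108 = 83/108. F1 = 2*P*R/(P+R) = 166/195.

166/195


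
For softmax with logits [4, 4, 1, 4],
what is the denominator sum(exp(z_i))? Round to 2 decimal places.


Denom = e^4=54.5982 + e^4=54.5982 + e^1=2.7183 + e^4=54.5982. Sum = 166.5129, which rounds to 166.51.

166.51


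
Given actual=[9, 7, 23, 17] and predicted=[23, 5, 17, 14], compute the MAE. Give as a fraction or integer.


MAE = (1/4) * (|9-23|=14 + |7-5|=2 + |23-17|=6 + |17-14|=3). Sum = 25. MAE = 25/4.

25/4


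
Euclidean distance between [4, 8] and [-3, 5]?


d = sqrt(sum of squared differences). (4--3)^2=49, (8-5)^2=9. Sum = 58.

sqrt(58)


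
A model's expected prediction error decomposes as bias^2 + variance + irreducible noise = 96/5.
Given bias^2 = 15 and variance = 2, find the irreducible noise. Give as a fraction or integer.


Total error = bias^2 + variance + irreducible noise. So irreducible noise = 96/5 - 15 - 2 = 11/5.

11/5


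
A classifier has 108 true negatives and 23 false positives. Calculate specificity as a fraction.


Specificity = TN / (TN + FP) = 108 / 131 = 108/131.

108/131


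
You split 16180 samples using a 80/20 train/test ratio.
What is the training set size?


Test set = 16180 * 20% = 3236. Training set = 16180 - 3236 = 12944.

12944


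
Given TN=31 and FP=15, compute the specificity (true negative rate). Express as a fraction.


Specificity = TN / (TN + FP) = 31 / 46 = 31/46.

31/46


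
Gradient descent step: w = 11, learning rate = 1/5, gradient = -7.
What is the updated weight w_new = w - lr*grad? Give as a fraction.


w_new = 11 - 1/5 * -7 = 11 - -7/5 = 62/5.

62/5


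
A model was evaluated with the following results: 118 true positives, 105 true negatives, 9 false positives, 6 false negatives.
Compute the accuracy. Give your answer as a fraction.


Accuracy = (TP + TN) / (TP + TN + FP + FN) = (118 + 105) / 238 = 223/238.

223/238


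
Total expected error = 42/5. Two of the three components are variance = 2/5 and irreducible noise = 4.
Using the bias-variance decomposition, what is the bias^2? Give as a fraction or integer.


Total error = bias^2 + variance + irreducible noise. So bias^2 = 42/5 - 2/5 - 4 = 4.

4


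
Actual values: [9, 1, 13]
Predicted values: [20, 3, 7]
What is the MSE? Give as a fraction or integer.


MSE = (1/3) * ((9-20)^2=121 + (1-3)^2=4 + (13-7)^2=36). Sum = 161. MSE = 161/3.

161/3


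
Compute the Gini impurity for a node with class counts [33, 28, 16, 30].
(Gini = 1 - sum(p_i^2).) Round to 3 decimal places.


Total = 107. Proportions: 33/107, 28/107, 16/107, 30/107. sum(p_i^2) = 0.2646. Gini = 1 - 0.2646 = 0.7354, which rounds to 0.735.

0.735


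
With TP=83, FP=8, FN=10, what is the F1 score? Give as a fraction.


Precision = 83/91 = 83/91. Recall = 83/93 = 83/93. F1 = 2*P*R/(P+R) = 83/92.

83/92


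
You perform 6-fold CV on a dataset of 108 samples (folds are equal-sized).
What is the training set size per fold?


Each validation fold has 108/6 = 18 samples. Training set = 108 - 18 = 90.

90


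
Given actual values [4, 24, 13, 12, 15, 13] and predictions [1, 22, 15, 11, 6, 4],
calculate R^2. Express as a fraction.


Mean(y) = 27/2. SS_res = 180. SS_tot = 411/2. R^2 = 1 - 180/(411/2) = 17/137.

17/137


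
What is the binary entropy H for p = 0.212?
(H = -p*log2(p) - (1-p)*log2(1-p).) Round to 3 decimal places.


H = -0.212*log2(0.212) - 0.788*log2(0.788) = 0.745.

0.745


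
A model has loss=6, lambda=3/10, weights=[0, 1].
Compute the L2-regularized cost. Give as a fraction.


L2 sq norm = sum(w^2) = 1. J = 6 + 3/10 * 1 = 63/10.

63/10


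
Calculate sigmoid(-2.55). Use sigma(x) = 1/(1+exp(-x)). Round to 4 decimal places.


sigma(-2.55) = 1/(1+e^(2.55)) = 1/(1+12.807104) = 1/13.807104 = 0.0724.

0.0724


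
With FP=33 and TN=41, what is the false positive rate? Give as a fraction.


FPR = FP / (FP + TN) = 33 / 74 = 33/74.

33/74


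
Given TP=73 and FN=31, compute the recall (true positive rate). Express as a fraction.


Recall = TP / (TP + FN) = 73 / 104 = 73/104.

73/104


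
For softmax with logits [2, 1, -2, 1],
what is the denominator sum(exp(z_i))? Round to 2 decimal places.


Denom = e^2=7.3891 + e^1=2.7183 + e^-2=0.1353 + e^1=2.7183. Sum = 12.9610, which rounds to 12.96.

12.96


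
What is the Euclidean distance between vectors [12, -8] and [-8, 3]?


d = sqrt(sum of squared differences). (12--8)^2=400, (-8-3)^2=121. Sum = 521.

sqrt(521)


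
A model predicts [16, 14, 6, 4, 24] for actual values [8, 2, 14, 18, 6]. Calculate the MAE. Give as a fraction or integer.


MAE = (1/5) * (|8-16|=8 + |2-14|=12 + |14-6|=8 + |18-4|=14 + |6-24|=18). Sum = 60. MAE = 12.

12


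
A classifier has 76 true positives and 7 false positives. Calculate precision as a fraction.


Precision = TP / (TP + FP) = 76 / 83 = 76/83.

76/83


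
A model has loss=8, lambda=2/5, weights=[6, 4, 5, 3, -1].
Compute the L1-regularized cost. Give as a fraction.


L1 norm = sum(|w|) = 19. J = 8 + 2/5 * 19 = 78/5.

78/5


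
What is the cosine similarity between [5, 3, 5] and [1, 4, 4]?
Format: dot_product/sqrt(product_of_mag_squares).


dot = 37. |a|^2 = 59, |b|^2 = 33. cos = 37/sqrt(1947).

37/sqrt(1947)


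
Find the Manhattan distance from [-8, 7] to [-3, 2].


d = sum of absolute differences: |-8--3|=5 + |7-2|=5 = 10.

10


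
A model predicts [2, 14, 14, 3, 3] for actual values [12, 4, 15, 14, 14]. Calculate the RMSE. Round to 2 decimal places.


MSE = 88.6000. RMSE = sqrt(88.6000) = 9.41.

9.41


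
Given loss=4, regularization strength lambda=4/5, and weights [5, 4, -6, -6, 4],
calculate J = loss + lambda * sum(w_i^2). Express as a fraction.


L2 sq norm = sum(w^2) = 129. J = 4 + 4/5 * 129 = 536/5.

536/5


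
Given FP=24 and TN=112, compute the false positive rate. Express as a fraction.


FPR = FP / (FP + TN) = 24 / 136 = 3/17.

3/17


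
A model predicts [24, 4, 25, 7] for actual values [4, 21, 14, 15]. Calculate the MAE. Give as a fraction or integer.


MAE = (1/4) * (|4-24|=20 + |21-4|=17 + |14-25|=11 + |15-7|=8). Sum = 56. MAE = 14.

14


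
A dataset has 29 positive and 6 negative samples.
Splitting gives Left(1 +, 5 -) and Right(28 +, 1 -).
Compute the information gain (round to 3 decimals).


H(parent) = 0.6610. H(left) = 0.6500, H(right) = 0.2164. Weighted = (6/35)*0.6500 + (29/35)*0.2164 = 0.2907. IG = 0.6610 - 0.2907 = 0.3703, which rounds to 0.370.

0.370


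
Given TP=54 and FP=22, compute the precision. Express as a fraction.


Precision = TP / (TP + FP) = 54 / 76 = 27/38.

27/38


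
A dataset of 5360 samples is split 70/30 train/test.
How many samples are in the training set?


Test set = 5360 * 30% = 1608. Training set = 5360 - 1608 = 3752.

3752


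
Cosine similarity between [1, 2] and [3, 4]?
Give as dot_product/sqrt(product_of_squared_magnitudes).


dot = 11. |a|^2 = 5, |b|^2 = 25. cos = 11/sqrt(125).

11/sqrt(125)


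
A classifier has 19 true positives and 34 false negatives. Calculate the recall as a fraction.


Recall = TP / (TP + FN) = 19 / 53 = 19/53.

19/53


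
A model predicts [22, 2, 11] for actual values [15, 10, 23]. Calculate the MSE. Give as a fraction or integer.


MSE = (1/3) * ((15-22)^2=49 + (10-2)^2=64 + (23-11)^2=144). Sum = 257. MSE = 257/3.

257/3


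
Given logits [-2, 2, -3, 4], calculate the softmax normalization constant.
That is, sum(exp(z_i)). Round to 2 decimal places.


Denom = e^-2=0.1353 + e^2=7.3891 + e^-3=0.0498 + e^4=54.5982. Sum = 62.1724, which rounds to 62.17.

62.17


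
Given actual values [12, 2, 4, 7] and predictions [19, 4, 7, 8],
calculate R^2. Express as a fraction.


Mean(y) = 25/4. SS_res = 63. SS_tot = 227/4. R^2 = 1 - 63/(227/4) = -25/227.

-25/227


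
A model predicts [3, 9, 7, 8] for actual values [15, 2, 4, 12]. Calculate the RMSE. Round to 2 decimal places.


MSE = 54.5000. RMSE = sqrt(54.5000) = 7.38.

7.38


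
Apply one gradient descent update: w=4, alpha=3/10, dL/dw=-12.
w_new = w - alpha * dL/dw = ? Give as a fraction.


w_new = 4 - 3/10 * -12 = 4 - -18/5 = 38/5.

38/5


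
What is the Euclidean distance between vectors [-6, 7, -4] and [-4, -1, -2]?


d = sqrt(sum of squared differences). (-6--4)^2=4, (7--1)^2=64, (-4--2)^2=4. Sum = 72.

sqrt(72)


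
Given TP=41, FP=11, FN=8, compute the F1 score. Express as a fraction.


Precision = 41/52 = 41/52. Recall = 41/49 = 41/49. F1 = 2*P*R/(P+R) = 82/101.

82/101


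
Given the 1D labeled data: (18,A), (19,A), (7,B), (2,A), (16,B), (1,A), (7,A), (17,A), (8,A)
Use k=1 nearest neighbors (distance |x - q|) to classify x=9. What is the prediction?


Distances: |18-9|=9, |19-9|=10, |7-9|=2, |2-9|=7, |16-9|=7, |1-9|=8, |7-9|=2, |17-9|=8, |8-9|=1. 1 nearest: (8,A). Counts: {'A': 1}. Majority class: A.

A


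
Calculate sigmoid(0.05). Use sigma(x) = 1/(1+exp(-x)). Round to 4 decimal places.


sigma(0.05) = 1/(1+e^(-0.05)) = 1/(1+0.951229) = 1/1.951229 = 0.5125.

0.5125


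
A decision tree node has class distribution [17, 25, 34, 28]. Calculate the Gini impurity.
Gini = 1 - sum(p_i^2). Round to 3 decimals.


Total = 104. Proportions: 17/104, 25/104, 34/104, 28/104. sum(p_i^2) = 0.2639. Gini = 1 - 0.2639 = 0.7361, which rounds to 0.736.

0.736


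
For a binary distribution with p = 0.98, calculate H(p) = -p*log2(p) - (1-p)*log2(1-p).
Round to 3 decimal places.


H = -0.98*log2(0.98) - 0.02*log2(0.02) = 0.141.

0.141


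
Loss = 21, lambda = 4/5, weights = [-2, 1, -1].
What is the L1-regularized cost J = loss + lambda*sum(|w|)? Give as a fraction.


L1 norm = sum(|w|) = 4. J = 21 + 4/5 * 4 = 121/5.

121/5


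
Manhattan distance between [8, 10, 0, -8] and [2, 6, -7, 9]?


d = sum of absolute differences: |8-2|=6 + |10-6|=4 + |0--7|=7 + |-8-9|=17 = 34.

34


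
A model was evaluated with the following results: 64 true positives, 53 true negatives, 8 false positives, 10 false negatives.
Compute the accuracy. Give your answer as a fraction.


Accuracy = (TP + TN) / (TP + TN + FP + FN) = (64 + 53) / 135 = 13/15.

13/15


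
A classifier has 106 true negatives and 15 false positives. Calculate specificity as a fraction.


Specificity = TN / (TN + FP) = 106 / 121 = 106/121.

106/121
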